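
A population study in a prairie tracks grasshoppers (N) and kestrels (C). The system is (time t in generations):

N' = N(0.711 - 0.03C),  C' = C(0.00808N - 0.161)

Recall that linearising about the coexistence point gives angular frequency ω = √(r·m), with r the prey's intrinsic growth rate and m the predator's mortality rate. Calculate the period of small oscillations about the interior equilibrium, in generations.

Here r = 0.711 and m = 0.161, so r·m = 0.114.
ω = √0.114 = 0.338 per generation, hence T = 2π/ω ≈ 18.6 generations.

T ≈ 18.6 generations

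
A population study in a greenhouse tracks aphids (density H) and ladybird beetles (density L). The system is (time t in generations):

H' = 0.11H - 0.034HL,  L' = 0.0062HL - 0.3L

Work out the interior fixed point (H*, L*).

Set dL/dt = 0 with L > 0: 0.0062H - 0.3 = 0, so H* = 0.3/0.0062 = 48.4.
Set dH/dt = 0 with H > 0: 0.11 - 0.034L = 0, so L* = 0.11/0.034 = 3.24.

H* ≈ 48.4, L* ≈ 3.24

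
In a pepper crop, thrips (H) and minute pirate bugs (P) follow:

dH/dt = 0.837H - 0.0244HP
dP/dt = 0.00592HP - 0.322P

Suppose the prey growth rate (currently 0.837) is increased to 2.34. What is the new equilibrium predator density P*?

At the interior fixed point, setting dH/dt = 0 with H > 0 fixes P* = (prey growth rate)/(HP coefficient) — independent of the other coefficients.
With the change, P* = 2.34/0.0244 = 95.9; it rises from 34.3.

P* ≈ 95.9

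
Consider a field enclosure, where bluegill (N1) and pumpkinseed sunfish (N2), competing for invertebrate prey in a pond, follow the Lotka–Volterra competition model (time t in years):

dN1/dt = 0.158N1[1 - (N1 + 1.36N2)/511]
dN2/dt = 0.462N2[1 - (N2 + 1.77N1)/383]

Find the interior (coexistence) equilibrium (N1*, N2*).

Setting both brackets to zero gives the nullclines N1 + 1.36N2 = 511 and 1.77N1 + N2 = 383.
Substituting N2 = 383 - 1.77N1 into the first: N1(1 - 1.36·1.77) = 511 - 1.36·383.
So N1* = -9.88/-1.41 = 7.02, and then N2* = 383 - 1.77·7.02 = 371.

N1* ≈ 7.02, N2* ≈ 371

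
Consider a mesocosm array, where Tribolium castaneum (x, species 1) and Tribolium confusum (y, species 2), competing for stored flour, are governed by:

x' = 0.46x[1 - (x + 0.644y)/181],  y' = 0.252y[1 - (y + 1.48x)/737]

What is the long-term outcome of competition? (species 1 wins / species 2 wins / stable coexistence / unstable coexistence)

Compare the nullcline intercepts: K1/α12 = 181/0.644 = 281 < K2 = 737; K2/α21 = 737/1.48 = 498 > K1 = 181.
Since the inequalities point opposite ways, species 2 can invade but species 1 cannot.

species 2 excludes species 1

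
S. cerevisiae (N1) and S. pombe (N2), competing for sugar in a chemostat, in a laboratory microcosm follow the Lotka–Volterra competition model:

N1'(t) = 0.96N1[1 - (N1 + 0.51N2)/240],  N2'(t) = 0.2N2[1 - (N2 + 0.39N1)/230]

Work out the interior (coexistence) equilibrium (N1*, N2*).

Setting both brackets to zero gives the nullclines N1 + 0.51N2 = 240 and 0.39N1 + N2 = 230.
Substituting N2 = 230 - 0.39N1 into the first: N1(1 - 0.51·0.39) = 240 - 0.51·230.
So N1* = 123/0.801 = 153, and then N2* = 230 - 0.39·153 = 170.

N1* ≈ 153, N2* ≈ 170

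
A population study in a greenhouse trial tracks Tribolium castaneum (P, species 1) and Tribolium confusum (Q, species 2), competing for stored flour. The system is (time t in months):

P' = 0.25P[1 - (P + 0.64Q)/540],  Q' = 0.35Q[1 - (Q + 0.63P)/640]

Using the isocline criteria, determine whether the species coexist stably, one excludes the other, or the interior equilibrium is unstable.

Compare the nullcline intercepts: K1/α12 = 540/0.64 = 844 > K2 = 640; K2/α21 = 640/0.63 = 1020 > K1 = 540.
Since both inequalities hold, each species can invade when rare, so the interior equilibrium is stable.

stable coexistence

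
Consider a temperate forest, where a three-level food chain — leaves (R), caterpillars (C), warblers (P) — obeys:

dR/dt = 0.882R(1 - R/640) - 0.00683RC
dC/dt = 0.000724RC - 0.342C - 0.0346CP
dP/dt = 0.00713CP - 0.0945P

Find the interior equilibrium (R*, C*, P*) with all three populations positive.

From dP/dt = 0: 0.00713C* = 0.0945, so C* = 13.3.
From dR/dt = 0: 0.882(1 - R*/640) = 0.00683·13.3, giving R* = 640·(1 - 0.103) = 574.
From dC/dt = 0: 0.000724·574 - 0.342 = 0.0346P*, so P* = 0.0738/0.0346 = 2.13.

R* ≈ 574, C* ≈ 13.3, P* ≈ 2.13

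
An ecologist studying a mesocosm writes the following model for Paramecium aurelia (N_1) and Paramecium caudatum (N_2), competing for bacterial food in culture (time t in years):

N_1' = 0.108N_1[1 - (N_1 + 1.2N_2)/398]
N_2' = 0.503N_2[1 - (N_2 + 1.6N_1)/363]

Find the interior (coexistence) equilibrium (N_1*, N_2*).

N_1* ≈ 40.9, N_2* ≈ 298

Setting both brackets to zero gives the nullclines N_1 + 1.2N_2 = 398 and 1.6N_1 + N_2 = 363.
Substituting N_2 = 363 - 1.6N_1 into the first: N_1(1 - 1.2·1.6) = 398 - 1.2·363.
So N_1* = -37.6/-0.92 = 40.9, and then N_2* = 363 - 1.6·40.9 = 298.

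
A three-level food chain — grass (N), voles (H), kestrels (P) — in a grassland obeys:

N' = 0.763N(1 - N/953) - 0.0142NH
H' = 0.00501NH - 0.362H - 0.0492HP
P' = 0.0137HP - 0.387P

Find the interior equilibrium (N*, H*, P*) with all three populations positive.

N* ≈ 452, H* ≈ 28.2, P* ≈ 38.7

From dP/dt = 0: 0.0137H* = 0.387, so H* = 28.2.
From dN/dt = 0: 0.763(1 - N*/953) = 0.0142·28.2, giving N* = 953·(1 - 0.526) = 452.
From dH/dt = 0: 0.00501·452 - 0.362 = 0.0492P*, so P* = 1.9/0.0492 = 38.7.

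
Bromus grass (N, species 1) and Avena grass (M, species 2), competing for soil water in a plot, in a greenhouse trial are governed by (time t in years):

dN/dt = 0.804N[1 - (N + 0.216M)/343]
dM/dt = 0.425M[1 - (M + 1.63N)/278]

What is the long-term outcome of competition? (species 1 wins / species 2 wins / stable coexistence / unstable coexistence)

Compare the nullcline intercepts: K1/α12 = 343/0.216 = 1590 > K2 = 278; K2/α21 = 278/1.63 = 171 < K1 = 343.
Since the inequalities point opposite ways, species 1 can invade but species 2 cannot.

species 1 excludes species 2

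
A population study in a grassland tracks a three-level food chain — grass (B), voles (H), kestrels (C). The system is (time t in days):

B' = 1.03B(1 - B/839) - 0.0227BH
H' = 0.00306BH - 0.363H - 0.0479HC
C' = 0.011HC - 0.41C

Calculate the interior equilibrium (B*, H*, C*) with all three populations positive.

B* ≈ 150, H* ≈ 37.3, C* ≈ 1.99

From dC/dt = 0: 0.011H* = 0.41, so H* = 37.3.
From dB/dt = 0: 1.03(1 - B*/839) = 0.0227·37.3, giving B* = 839·(1 - 0.821) = 150.
From dH/dt = 0: 0.00306·150 - 0.363 = 0.0479C*, so C* = 0.0954/0.0479 = 1.99.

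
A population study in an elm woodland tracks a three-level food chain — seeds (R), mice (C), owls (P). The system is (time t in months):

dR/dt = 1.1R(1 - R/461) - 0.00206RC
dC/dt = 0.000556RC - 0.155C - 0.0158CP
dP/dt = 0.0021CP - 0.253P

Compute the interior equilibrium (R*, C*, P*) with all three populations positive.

From dP/dt = 0: 0.0021C* = 0.253, so C* = 120.
From dR/dt = 0: 1.1(1 - R*/461) = 0.00206·120, giving R* = 461·(1 - 0.226) = 357.
From dC/dt = 0: 0.000556·357 - 0.155 = 0.0158P*, so P* = 0.0435/0.0158 = 2.75.

R* ≈ 357, C* ≈ 120, P* ≈ 2.75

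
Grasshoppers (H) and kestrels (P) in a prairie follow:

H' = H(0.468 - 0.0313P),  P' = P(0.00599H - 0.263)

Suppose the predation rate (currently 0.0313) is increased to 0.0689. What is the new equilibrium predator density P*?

P* ≈ 6.79

At the interior fixed point, setting dH/dt = 0 with H > 0 fixes P* = (prey growth rate)/(HP coefficient) — independent of the other coefficients.
With the change, P* = 0.468/0.0689 = 6.79; it falls from 15.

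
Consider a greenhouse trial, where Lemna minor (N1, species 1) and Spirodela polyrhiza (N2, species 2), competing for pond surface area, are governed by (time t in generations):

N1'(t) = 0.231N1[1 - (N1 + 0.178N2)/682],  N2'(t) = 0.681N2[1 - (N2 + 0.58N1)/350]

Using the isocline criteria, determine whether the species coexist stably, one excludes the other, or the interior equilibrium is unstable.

Compare the nullcline intercepts: K1/α12 = 682/0.178 = 3830 > K2 = 350; K2/α21 = 350/0.58 = 603 < K1 = 682.
Since the inequalities point opposite ways, species 1 can invade but species 2 cannot.

species 1 excludes species 2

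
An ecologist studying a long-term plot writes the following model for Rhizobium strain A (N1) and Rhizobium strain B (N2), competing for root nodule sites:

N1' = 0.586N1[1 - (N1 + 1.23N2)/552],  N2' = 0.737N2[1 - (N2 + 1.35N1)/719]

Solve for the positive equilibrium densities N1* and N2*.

N1* ≈ 503, N2* ≈ 39.7

Setting both brackets to zero gives the nullclines N1 + 1.23N2 = 552 and 1.35N1 + N2 = 719.
Substituting N2 = 719 - 1.35N1 into the first: N1(1 - 1.23·1.35) = 552 - 1.23·719.
So N1* = -332/-0.661 = 503, and then N2* = 719 - 1.35·503 = 39.7.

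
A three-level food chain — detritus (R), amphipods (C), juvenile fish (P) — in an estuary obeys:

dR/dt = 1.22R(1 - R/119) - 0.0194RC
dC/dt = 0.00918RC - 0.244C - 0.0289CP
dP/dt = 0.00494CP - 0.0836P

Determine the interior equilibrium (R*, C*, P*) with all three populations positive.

From dP/dt = 0: 0.00494C* = 0.0836, so C* = 16.9.
From dR/dt = 0: 1.22(1 - R*/119) = 0.0194·16.9, giving R* = 119·(1 - 0.269) = 87.
From dC/dt = 0: 0.00918·87 - 0.244 = 0.0289P*, so P* = 0.554/0.0289 = 19.2.

R* ≈ 87, C* ≈ 16.9, P* ≈ 19.2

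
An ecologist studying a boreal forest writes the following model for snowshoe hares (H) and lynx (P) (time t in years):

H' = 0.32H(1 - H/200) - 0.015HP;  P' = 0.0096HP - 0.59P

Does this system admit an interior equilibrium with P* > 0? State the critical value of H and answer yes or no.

Threshold H = 61.5; K > 61.5, so yes, the predator persists.

The predator equation gives dP/dt > 0 only when H > 0.59/0.0096 = 61.5.
Without the predator, H → K = 200. Since 200 > 61.5, the predator can invade and persist.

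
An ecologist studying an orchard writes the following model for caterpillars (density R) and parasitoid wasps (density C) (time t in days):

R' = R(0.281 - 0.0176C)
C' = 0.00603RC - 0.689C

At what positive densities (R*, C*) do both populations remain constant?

R* ≈ 114, C* ≈ 16

Set dC/dt = 0 with C > 0: 0.00603R - 0.689 = 0, so R* = 0.689/0.00603 = 114.
Set dR/dt = 0 with R > 0: 0.281 - 0.0176C = 0, so C* = 0.281/0.0176 = 16.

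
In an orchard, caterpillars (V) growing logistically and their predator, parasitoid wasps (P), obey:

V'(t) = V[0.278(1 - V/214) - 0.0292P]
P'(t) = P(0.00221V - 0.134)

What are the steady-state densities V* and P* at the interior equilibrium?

From dP/dt = 0 with P > 0: 0.00221V* = 0.134, so V* = 60.6.
Substitute into dV/dt = 0: 0.278(1 - 60.6/214) = 0.0292P*.
The bracket is 0.717, giving P* = 0.199/0.0292 = 6.82.

V* ≈ 60.6, P* ≈ 6.82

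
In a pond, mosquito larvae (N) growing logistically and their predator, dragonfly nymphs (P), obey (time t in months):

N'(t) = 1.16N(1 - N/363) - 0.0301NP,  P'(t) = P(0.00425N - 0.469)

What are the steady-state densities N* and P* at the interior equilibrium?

N* ≈ 110, P* ≈ 26.8

From dP/dt = 0 with P > 0: 0.00425N* = 0.469, so N* = 110.
Substitute into dN/dt = 0: 1.16(1 - 110/363) = 0.0301P*.
The bracket is 0.696, giving P* = 0.807/0.0301 = 26.8.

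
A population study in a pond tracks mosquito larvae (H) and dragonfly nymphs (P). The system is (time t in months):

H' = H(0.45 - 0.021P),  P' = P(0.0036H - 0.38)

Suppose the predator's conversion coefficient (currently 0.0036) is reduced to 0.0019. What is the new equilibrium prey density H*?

H* ≈ 200

At the interior fixed point, setting dP/dt = 0 with P > 0 fixes H* = (predator death rate)/(HP coefficient) — independent of the other coefficients.
With the change, H* = 0.38/0.0019 = 200; it rises from 106.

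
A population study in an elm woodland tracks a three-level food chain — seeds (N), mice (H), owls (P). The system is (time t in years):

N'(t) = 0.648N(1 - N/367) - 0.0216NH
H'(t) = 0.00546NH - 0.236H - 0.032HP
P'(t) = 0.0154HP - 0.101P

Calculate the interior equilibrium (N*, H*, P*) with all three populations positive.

From dP/dt = 0: 0.0154H* = 0.101, so H* = 6.56.
From dN/dt = 0: 0.648(1 - N*/367) = 0.0216·6.56, giving N* = 367·(1 - 0.219) = 287.
From dH/dt = 0: 0.00546·287 - 0.236 = 0.032P*, so P* = 1.33/0.032 = 41.6.

N* ≈ 287, H* ≈ 6.56, P* ≈ 41.6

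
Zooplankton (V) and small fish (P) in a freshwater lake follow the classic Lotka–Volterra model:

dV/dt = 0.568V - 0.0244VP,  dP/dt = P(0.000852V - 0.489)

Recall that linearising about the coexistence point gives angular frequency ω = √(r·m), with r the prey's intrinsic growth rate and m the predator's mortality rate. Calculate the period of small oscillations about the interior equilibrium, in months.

Here r = 0.568 and m = 0.489, so r·m = 0.278.
ω = √0.278 = 0.527 per month, hence T = 2π/ω ≈ 11.9 months.

T ≈ 11.9 months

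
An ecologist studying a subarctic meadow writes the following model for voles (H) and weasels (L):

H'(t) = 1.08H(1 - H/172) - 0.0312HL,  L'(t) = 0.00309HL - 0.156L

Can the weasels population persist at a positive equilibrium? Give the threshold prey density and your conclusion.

The predator equation gives dL/dt > 0 only when H > 0.156/0.00309 = 50.5.
Without the predator, H → K = 172. Since 172 > 50.5, the predator can invade and persist.

Threshold H = 50.5; K > 50.5, so yes, the predator persists.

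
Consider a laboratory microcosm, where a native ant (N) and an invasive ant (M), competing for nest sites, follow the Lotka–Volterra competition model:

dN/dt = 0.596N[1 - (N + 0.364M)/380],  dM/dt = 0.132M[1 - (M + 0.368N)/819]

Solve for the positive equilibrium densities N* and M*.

Setting both brackets to zero gives the nullclines N + 0.364M = 380 and 0.368N + M = 819.
Substituting M = 819 - 0.368N into the first: N(1 - 0.364·0.368) = 380 - 0.364·819.
So N* = 81.9/0.866 = 94.5, and then M* = 819 - 0.368·94.5 = 784.

N* ≈ 94.5, M* ≈ 784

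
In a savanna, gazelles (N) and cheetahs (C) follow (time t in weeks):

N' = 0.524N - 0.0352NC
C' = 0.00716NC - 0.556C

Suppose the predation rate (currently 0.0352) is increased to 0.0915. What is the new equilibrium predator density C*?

At the interior fixed point, setting dN/dt = 0 with N > 0 fixes C* = (prey growth rate)/(NC coefficient) — independent of the other coefficients.
With the change, C* = 0.524/0.0915 = 5.73; it falls from 14.9.

C* ≈ 5.73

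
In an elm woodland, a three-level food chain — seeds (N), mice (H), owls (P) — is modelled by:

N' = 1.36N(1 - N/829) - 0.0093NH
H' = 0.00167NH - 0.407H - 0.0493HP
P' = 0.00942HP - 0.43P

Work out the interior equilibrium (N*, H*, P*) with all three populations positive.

N* ≈ 570, H* ≈ 45.6, P* ≈ 11.1

From dP/dt = 0: 0.00942H* = 0.43, so H* = 45.6.
From dN/dt = 0: 1.36(1 - N*/829) = 0.0093·45.6, giving N* = 829·(1 - 0.312) = 570.
From dH/dt = 0: 0.00167·570 - 0.407 = 0.0493P*, so P* = 0.545/0.0493 = 11.1.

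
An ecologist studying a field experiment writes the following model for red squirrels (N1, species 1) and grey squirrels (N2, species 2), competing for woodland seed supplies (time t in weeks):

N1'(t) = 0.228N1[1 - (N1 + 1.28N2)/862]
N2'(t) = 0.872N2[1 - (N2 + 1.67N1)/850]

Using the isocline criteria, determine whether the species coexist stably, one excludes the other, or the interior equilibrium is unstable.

unstable coexistence (outcome depends on initial conditions)

Compare the nullcline intercepts: K1/α12 = 862/1.28 = 673 < K2 = 850; K2/α21 = 850/1.67 = 509 < K1 = 862.
Since both are reversed, neither can invade when rare; the interior point is a saddle.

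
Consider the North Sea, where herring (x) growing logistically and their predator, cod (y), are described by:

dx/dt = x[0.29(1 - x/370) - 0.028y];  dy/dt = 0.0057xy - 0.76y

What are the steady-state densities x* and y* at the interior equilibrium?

From dy/dt = 0 with y > 0: 0.0057x* = 0.76, so x* = 133.
Substitute into dx/dt = 0: 0.29(1 - 133/370) = 0.028y*.
The bracket is 0.64, giving y* = 0.185/0.028 = 6.62.

x* ≈ 133, y* ≈ 6.62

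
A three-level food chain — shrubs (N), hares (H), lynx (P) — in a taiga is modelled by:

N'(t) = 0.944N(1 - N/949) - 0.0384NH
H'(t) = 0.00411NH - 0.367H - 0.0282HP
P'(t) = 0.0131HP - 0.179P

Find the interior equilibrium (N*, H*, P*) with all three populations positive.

N* ≈ 422, H* ≈ 13.7, P* ≈ 48.4

From dP/dt = 0: 0.0131H* = 0.179, so H* = 13.7.
From dN/dt = 0: 0.944(1 - N*/949) = 0.0384·13.7, giving N* = 949·(1 - 0.556) = 422.
From dH/dt = 0: 0.00411·422 - 0.367 = 0.0282P*, so P* = 1.37/0.0282 = 48.4.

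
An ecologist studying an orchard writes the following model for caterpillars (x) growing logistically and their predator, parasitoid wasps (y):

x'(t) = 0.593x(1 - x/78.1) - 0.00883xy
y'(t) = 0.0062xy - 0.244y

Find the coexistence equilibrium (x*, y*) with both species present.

x* ≈ 39.4, y* ≈ 33.3

From dy/dt = 0 with y > 0: 0.0062x* = 0.244, so x* = 39.4.
Substitute into dx/dt = 0: 0.593(1 - 39.4/78.1) = 0.00883y*.
The bracket is 0.496, giving y* = 0.294/0.00883 = 33.3.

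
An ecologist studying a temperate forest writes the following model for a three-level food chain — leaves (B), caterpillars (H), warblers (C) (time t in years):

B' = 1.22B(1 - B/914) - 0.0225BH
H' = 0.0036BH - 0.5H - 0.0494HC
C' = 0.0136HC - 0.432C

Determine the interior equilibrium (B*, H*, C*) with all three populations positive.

From dC/dt = 0: 0.0136H* = 0.432, so H* = 31.8.
From dB/dt = 0: 1.22(1 - B*/914) = 0.0225·31.8, giving B* = 914·(1 - 0.586) = 379.
From dH/dt = 0: 0.0036·379 - 0.5 = 0.0494C*, so C* = 0.863/0.0494 = 17.5.

B* ≈ 379, H* ≈ 31.8, C* ≈ 17.5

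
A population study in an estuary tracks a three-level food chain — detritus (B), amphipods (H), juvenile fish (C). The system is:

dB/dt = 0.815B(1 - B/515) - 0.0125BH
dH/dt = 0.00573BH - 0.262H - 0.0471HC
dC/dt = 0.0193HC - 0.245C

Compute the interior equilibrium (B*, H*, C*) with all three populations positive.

B* ≈ 415, H* ≈ 12.7, C* ≈ 44.9

From dC/dt = 0: 0.0193H* = 0.245, so H* = 12.7.
From dB/dt = 0: 0.815(1 - B*/515) = 0.0125·12.7, giving B* = 515·(1 - 0.195) = 415.
From dH/dt = 0: 0.00573·415 - 0.262 = 0.0471C*, so C* = 2.11/0.0471 = 44.9.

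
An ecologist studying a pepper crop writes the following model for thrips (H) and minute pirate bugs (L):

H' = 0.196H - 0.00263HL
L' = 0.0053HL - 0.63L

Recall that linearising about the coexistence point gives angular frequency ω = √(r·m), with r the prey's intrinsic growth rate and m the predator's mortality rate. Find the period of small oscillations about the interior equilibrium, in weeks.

T ≈ 17.9 weeks

Here r = 0.196 and m = 0.63, so r·m = 0.123.
ω = √0.123 = 0.351 per week, hence T = 2π/ω ≈ 17.9 weeks.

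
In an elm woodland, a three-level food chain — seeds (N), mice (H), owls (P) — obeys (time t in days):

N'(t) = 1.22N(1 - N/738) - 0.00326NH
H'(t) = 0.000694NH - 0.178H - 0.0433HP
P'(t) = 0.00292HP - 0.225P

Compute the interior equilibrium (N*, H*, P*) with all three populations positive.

N* ≈ 586, H* ≈ 77.1, P* ≈ 5.28

From dP/dt = 0: 0.00292H* = 0.225, so H* = 77.1.
From dN/dt = 0: 1.22(1 - N*/738) = 0.00326·77.1, giving N* = 738·(1 - 0.206) = 586.
From dH/dt = 0: 0.000694·586 - 0.178 = 0.0433P*, so P* = 0.229/0.0433 = 5.28.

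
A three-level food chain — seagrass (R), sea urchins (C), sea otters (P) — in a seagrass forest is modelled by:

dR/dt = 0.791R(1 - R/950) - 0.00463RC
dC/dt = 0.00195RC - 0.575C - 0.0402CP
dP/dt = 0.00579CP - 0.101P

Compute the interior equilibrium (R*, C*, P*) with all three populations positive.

R* ≈ 853, C* ≈ 17.4, P* ≈ 27.1

From dP/dt = 0: 0.00579C* = 0.101, so C* = 17.4.
From dR/dt = 0: 0.791(1 - R*/950) = 0.00463·17.4, giving R* = 950·(1 - 0.102) = 853.
From dC/dt = 0: 0.00195·853 - 0.575 = 0.0402P*, so P* = 1.09/0.0402 = 27.1.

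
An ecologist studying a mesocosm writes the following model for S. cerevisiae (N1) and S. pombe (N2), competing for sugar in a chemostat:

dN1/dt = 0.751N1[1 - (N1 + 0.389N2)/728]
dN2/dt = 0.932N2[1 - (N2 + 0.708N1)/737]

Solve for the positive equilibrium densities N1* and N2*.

Setting both brackets to zero gives the nullclines N1 + 0.389N2 = 728 and 0.708N1 + N2 = 737.
Substituting N2 = 737 - 0.708N1 into the first: N1(1 - 0.389·0.708) = 728 - 0.389·737.
So N1* = 441/0.725 = 609, and then N2* = 737 - 0.708·609 = 306.

N1* ≈ 609, N2* ≈ 306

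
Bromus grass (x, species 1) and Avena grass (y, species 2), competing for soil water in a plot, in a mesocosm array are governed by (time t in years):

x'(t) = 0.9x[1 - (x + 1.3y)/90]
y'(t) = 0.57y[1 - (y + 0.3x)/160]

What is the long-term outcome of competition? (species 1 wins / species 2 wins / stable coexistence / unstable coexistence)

species 2 excludes species 1

Compare the nullcline intercepts: K1/α12 = 90/1.3 = 69.2 < K2 = 160; K2/α21 = 160/0.3 = 533 > K1 = 90.
Since the inequalities point opposite ways, species 2 can invade but species 1 cannot.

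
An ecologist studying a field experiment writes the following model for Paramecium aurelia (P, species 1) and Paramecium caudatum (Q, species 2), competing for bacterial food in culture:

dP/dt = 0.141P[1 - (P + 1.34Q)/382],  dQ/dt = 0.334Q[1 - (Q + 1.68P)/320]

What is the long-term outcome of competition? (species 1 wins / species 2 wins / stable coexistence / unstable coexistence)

unstable coexistence (outcome depends on initial conditions)

Compare the nullcline intercepts: K1/α12 = 382/1.34 = 285 < K2 = 320; K2/α21 = 320/1.68 = 190 < K1 = 382.
Since both are reversed, neither can invade when rare; the interior point is a saddle.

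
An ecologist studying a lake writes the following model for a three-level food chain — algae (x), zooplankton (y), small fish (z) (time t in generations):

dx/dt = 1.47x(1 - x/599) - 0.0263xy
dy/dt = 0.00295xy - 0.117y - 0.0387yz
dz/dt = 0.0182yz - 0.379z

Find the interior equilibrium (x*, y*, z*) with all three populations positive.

From dz/dt = 0: 0.0182y* = 0.379, so y* = 20.8.
From dx/dt = 0: 1.47(1 - x*/599) = 0.0263·20.8, giving x* = 599·(1 - 0.373) = 376.
From dy/dt = 0: 0.00295·376 - 0.117 = 0.0387z*, so z* = 0.992/0.0387 = 25.6.

x* ≈ 376, y* ≈ 20.8, z* ≈ 25.6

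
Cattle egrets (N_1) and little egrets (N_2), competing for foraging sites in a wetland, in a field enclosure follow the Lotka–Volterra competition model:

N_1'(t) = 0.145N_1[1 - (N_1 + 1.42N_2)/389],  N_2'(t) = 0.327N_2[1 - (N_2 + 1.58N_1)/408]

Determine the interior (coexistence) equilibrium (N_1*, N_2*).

Setting both brackets to zero gives the nullclines N_1 + 1.42N_2 = 389 and 1.58N_1 + N_2 = 408.
Substituting N_2 = 408 - 1.58N_1 into the first: N_1(1 - 1.42·1.58) = 389 - 1.42·408.
So N_1* = -190/-1.24 = 153, and then N_2* = 408 - 1.58·153 = 166.

N_1* ≈ 153, N_2* ≈ 166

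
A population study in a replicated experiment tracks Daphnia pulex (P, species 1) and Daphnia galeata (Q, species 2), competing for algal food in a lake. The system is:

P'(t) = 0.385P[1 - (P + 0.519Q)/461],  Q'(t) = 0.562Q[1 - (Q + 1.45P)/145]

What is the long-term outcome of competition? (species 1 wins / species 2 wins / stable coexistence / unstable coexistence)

Compare the nullcline intercepts: K1/α12 = 461/0.519 = 888 > K2 = 145; K2/α21 = 145/1.45 = 100 < K1 = 461.
Since the inequalities point opposite ways, species 1 can invade but species 2 cannot.

species 1 excludes species 2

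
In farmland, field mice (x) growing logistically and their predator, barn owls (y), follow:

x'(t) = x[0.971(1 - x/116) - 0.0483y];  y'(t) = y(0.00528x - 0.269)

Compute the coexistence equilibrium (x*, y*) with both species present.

From dy/dt = 0 with y > 0: 0.00528x* = 0.269, so x* = 50.9.
Substitute into dx/dt = 0: 0.971(1 - 50.9/116) = 0.0483y*.
The bracket is 0.561, giving y* = 0.545/0.0483 = 11.3.

x* ≈ 50.9, y* ≈ 11.3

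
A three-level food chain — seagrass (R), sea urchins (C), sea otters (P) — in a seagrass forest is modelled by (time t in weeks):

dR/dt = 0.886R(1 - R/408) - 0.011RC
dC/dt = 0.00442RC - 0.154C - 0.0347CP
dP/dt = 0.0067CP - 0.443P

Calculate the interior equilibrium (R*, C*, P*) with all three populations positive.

R* ≈ 73.1, C* ≈ 66.1, P* ≈ 4.87

From dP/dt = 0: 0.0067C* = 0.443, so C* = 66.1.
From dR/dt = 0: 0.886(1 - R*/408) = 0.011·66.1, giving R* = 408·(1 - 0.821) = 73.1.
From dC/dt = 0: 0.00442·73.1 - 0.154 = 0.0347P*, so P* = 0.169/0.0347 = 4.87.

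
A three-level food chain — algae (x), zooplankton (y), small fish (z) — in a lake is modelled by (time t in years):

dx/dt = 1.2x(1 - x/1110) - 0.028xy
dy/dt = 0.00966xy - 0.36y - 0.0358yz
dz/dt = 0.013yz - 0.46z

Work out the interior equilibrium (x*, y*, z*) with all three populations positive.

x* ≈ 194, y* ≈ 35.4, z* ≈ 42.2

From dz/dt = 0: 0.013y* = 0.46, so y* = 35.4.
From dx/dt = 0: 1.2(1 - x*/1110) = 0.028·35.4, giving x* = 1110·(1 - 0.826) = 194.
From dy/dt = 0: 0.00966·194 - 0.36 = 0.0358z*, so z* = 1.51/0.0358 = 42.2.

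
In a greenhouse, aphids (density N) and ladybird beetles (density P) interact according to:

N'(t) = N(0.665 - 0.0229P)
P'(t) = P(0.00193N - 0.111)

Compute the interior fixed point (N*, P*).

N* ≈ 57.5, P* ≈ 29

Set dP/dt = 0 with P > 0: 0.00193N - 0.111 = 0, so N* = 0.111/0.00193 = 57.5.
Set dN/dt = 0 with N > 0: 0.665 - 0.0229P = 0, so P* = 0.665/0.0229 = 29.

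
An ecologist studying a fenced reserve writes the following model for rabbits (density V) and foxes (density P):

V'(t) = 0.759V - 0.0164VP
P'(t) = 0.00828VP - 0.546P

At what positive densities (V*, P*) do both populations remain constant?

Set dP/dt = 0 with P > 0: 0.00828V - 0.546 = 0, so V* = 0.546/0.00828 = 65.9.
Set dV/dt = 0 with V > 0: 0.759 - 0.0164P = 0, so P* = 0.759/0.0164 = 46.3.

V* ≈ 65.9, P* ≈ 46.3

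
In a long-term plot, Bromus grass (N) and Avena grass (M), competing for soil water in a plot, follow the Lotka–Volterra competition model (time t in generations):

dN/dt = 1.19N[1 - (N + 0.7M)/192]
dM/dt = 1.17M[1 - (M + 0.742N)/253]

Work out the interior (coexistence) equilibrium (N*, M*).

Setting both brackets to zero gives the nullclines N + 0.7M = 192 and 0.742N + M = 253.
Substituting M = 253 - 0.742N into the first: N(1 - 0.7·0.742) = 192 - 0.7·253.
So N* = 14.9/0.481 = 31, and then M* = 253 - 0.742·31 = 230.

N* ≈ 31, M* ≈ 230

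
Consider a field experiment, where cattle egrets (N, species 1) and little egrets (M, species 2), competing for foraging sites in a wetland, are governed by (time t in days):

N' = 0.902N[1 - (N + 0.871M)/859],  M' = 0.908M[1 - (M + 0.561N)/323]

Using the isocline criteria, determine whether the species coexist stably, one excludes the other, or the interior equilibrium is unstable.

species 1 excludes species 2

Compare the nullcline intercepts: K1/α12 = 859/0.871 = 986 > K2 = 323; K2/α21 = 323/0.561 = 576 < K1 = 859.
Since the inequalities point opposite ways, species 1 can invade but species 2 cannot.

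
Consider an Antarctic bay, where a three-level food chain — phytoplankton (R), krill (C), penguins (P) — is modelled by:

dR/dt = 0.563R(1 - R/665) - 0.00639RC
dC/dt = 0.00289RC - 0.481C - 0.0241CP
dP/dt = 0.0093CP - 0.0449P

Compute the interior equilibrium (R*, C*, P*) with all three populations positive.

From dP/dt = 0: 0.0093C* = 0.0449, so C* = 4.83.
From dR/dt = 0: 0.563(1 - R*/665) = 0.00639·4.83, giving R* = 665·(1 - 0.0548) = 629.
From dC/dt = 0: 0.00289·629 - 0.481 = 0.0241P*, so P* = 1.34/0.0241 = 55.4.

R* ≈ 629, C* ≈ 4.83, P* ≈ 55.4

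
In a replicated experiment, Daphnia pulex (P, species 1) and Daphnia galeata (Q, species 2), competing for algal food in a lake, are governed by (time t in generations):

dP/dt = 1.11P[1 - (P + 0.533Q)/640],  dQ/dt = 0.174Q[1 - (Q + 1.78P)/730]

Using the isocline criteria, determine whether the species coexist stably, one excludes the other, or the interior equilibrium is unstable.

Compare the nullcline intercepts: K1/α12 = 640/0.533 = 1200 > K2 = 730; K2/α21 = 730/1.78 = 410 < K1 = 640.
Since the inequalities point opposite ways, species 1 can invade but species 2 cannot.

species 1 excludes species 2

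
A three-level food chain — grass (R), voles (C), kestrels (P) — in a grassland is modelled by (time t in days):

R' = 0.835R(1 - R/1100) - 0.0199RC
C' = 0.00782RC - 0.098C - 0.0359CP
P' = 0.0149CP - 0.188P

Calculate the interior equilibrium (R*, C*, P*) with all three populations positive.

From dP/dt = 0: 0.0149C* = 0.188, so C* = 12.6.
From dR/dt = 0: 0.835(1 - R*/1100) = 0.0199·12.6, giving R* = 1100·(1 - 0.301) = 769.
From dC/dt = 0: 0.00782·769 - 0.098 = 0.0359P*, so P* = 5.92/0.0359 = 165.

R* ≈ 769, C* ≈ 12.6, P* ≈ 165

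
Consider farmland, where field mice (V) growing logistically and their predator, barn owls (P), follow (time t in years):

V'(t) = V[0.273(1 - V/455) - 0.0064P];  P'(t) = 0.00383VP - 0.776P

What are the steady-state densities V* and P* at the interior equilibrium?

From dP/dt = 0 with P > 0: 0.00383V* = 0.776, so V* = 203.
Substitute into dV/dt = 0: 0.273(1 - 203/455) = 0.0064P*.
The bracket is 0.555, giving P* = 0.151/0.0064 = 23.7.

V* ≈ 203, P* ≈ 23.7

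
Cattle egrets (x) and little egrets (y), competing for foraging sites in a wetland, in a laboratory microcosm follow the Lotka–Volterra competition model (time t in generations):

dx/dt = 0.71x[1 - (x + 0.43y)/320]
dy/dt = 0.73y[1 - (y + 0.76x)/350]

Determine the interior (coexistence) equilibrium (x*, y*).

x* ≈ 252, y* ≈ 159

Setting both brackets to zero gives the nullclines x + 0.43y = 320 and 0.76x + y = 350.
Substituting y = 350 - 0.76x into the first: x(1 - 0.43·0.76) = 320 - 0.43·350.
So x* = 170/0.673 = 252, and then y* = 350 - 0.76·252 = 159.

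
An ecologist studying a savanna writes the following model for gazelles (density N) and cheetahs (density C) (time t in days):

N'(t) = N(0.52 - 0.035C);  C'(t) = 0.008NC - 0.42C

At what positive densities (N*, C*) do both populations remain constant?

N* ≈ 52.5, C* ≈ 14.9

Set dC/dt = 0 with C > 0: 0.008N - 0.42 = 0, so N* = 0.42/0.008 = 52.5.
Set dN/dt = 0 with N > 0: 0.52 - 0.035C = 0, so C* = 0.52/0.035 = 14.9.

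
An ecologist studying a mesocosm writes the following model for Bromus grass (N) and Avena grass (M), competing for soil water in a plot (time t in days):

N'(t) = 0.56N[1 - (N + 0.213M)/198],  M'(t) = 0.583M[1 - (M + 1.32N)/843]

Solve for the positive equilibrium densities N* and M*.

N* ≈ 25.7, M* ≈ 809

Setting both brackets to zero gives the nullclines N + 0.213M = 198 and 1.32N + M = 843.
Substituting M = 843 - 1.32N into the first: N(1 - 0.213·1.32) = 198 - 0.213·843.
So N* = 18.4/0.719 = 25.7, and then M* = 843 - 1.32·25.7 = 809.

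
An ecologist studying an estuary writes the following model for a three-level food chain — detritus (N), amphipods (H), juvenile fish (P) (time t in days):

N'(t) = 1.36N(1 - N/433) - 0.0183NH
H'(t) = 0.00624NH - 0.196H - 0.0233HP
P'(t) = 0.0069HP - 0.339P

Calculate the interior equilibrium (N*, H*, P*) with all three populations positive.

N* ≈ 147, H* ≈ 49.1, P* ≈ 30.9

From dP/dt = 0: 0.0069H* = 0.339, so H* = 49.1.
From dN/dt = 0: 1.36(1 - N*/433) = 0.0183·49.1, giving N* = 433·(1 - 0.661) = 147.
From dH/dt = 0: 0.00624·147 - 0.196 = 0.0233P*, so P* = 0.72/0.0233 = 30.9.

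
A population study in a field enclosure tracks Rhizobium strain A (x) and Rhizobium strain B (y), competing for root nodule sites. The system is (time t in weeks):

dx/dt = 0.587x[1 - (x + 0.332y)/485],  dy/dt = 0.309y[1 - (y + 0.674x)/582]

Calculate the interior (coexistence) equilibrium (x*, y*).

x* ≈ 376, y* ≈ 329

Setting both brackets to zero gives the nullclines x + 0.332y = 485 and 0.674x + y = 582.
Substituting y = 582 - 0.674x into the first: x(1 - 0.332·0.674) = 485 - 0.332·582.
So x* = 292/0.776 = 376, and then y* = 582 - 0.674·376 = 329.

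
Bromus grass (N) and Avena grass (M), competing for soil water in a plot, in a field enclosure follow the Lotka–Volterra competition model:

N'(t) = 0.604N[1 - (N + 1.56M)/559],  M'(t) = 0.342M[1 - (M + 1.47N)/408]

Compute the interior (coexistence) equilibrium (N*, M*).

Setting both brackets to zero gives the nullclines N + 1.56M = 559 and 1.47N + M = 408.
Substituting M = 408 - 1.47N into the first: N(1 - 1.56·1.47) = 559 - 1.56·408.
So N* = -77.5/-1.29 = 59.9, and then M* = 408 - 1.47·59.9 = 320.

N* ≈ 59.9, M* ≈ 320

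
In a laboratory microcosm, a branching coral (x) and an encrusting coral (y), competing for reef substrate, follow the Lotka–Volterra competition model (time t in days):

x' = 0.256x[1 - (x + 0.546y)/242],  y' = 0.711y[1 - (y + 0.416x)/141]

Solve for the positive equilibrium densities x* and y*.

x* ≈ 214, y* ≈ 52.2

Setting both brackets to zero gives the nullclines x + 0.546y = 242 and 0.416x + y = 141.
Substituting y = 141 - 0.416x into the first: x(1 - 0.546·0.416) = 242 - 0.546·141.
So x* = 165/0.773 = 214, and then y* = 141 - 0.416·214 = 52.2.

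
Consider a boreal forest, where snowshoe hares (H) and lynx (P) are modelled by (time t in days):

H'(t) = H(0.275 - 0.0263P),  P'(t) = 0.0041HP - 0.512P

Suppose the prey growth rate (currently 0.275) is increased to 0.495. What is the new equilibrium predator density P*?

P* ≈ 18.8

At the interior fixed point, setting dH/dt = 0 with H > 0 fixes P* = (prey growth rate)/(HP coefficient) — independent of the other coefficients.
With the change, P* = 0.495/0.0263 = 18.8; it rises from 10.5.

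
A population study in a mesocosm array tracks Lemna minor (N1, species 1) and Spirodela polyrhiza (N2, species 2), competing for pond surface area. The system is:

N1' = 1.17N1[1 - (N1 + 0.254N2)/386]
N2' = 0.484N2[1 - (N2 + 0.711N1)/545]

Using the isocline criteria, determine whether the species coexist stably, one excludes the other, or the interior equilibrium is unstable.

stable coexistence

Compare the nullcline intercepts: K1/α12 = 386/0.254 = 1520 > K2 = 545; K2/α21 = 545/0.711 = 767 > K1 = 386.
Since both inequalities hold, each species can invade when rare, so the interior equilibrium is stable.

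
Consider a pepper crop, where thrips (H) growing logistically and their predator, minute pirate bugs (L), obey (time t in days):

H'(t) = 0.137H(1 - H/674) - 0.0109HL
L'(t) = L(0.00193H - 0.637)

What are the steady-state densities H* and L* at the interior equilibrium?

From dL/dt = 0 with L > 0: 0.00193H* = 0.637, so H* = 330.
Substitute into dH/dt = 0: 0.137(1 - 330/674) = 0.0109L*.
The bracket is 0.51, giving L* = 0.0699/0.0109 = 6.41.

H* ≈ 330, L* ≈ 6.41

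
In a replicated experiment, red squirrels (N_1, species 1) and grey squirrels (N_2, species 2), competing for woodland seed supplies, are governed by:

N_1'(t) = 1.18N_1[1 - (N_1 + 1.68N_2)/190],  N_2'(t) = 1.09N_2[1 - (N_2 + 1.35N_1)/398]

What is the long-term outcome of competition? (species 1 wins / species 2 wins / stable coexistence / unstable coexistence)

Compare the nullcline intercepts: K1/α12 = 190/1.68 = 113 < K2 = 398; K2/α21 = 398/1.35 = 295 > K1 = 190.
Since the inequalities point opposite ways, species 2 can invade but species 1 cannot.

species 2 excludes species 1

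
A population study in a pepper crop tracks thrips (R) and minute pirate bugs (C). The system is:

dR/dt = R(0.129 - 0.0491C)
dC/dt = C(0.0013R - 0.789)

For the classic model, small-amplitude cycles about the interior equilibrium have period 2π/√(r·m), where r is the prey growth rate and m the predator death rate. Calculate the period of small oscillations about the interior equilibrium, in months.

T ≈ 19.7 months

Here r = 0.129 and m = 0.789, so r·m = 0.102.
ω = √0.102 = 0.319 per month, hence T = 2π/ω ≈ 19.7 months.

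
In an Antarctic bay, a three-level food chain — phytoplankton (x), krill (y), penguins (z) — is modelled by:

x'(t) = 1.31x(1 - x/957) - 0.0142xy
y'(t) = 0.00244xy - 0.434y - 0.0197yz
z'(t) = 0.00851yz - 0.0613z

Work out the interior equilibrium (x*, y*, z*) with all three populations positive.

x* ≈ 882, y* ≈ 7.2, z* ≈ 87.2

From dz/dt = 0: 0.00851y* = 0.0613, so y* = 7.2.
From dx/dt = 0: 1.31(1 - x*/957) = 0.0142·7.2, giving x* = 957·(1 - 0.0781) = 882.
From dy/dt = 0: 0.00244·882 - 0.434 = 0.0197z*, so z* = 1.72/0.0197 = 87.2.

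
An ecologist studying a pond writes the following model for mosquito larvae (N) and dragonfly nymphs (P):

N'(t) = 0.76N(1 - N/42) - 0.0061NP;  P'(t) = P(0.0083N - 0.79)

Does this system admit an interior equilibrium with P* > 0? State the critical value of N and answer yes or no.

The predator equation gives dP/dt > 0 only when N > 0.79/0.0083 = 95.2.
Without the predator, N → K = 42. Since 42 < 95.2, the predator cannot invade.

Threshold N = 95.2; K < 95.2, so no, the predator goes extinct.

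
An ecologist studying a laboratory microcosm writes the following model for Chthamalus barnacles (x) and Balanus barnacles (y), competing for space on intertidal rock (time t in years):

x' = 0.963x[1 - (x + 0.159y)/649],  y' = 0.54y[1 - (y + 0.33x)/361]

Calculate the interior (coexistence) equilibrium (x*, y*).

x* ≈ 624, y* ≈ 155

Setting both brackets to zero gives the nullclines x + 0.159y = 649 and 0.33x + y = 361.
Substituting y = 361 - 0.33x into the first: x(1 - 0.159·0.33) = 649 - 0.159·361.
So x* = 592/0.948 = 624, and then y* = 361 - 0.33·624 = 155.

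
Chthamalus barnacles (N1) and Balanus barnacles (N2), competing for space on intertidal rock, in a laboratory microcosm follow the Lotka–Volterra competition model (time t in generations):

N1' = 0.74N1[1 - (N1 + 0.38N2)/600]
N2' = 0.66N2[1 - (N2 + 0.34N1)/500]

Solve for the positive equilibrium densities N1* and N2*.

N1* ≈ 471, N2* ≈ 340

Setting both brackets to zero gives the nullclines N1 + 0.38N2 = 600 and 0.34N1 + N2 = 500.
Substituting N2 = 500 - 0.34N1 into the first: N1(1 - 0.38·0.34) = 600 - 0.38·500.
So N1* = 410/0.871 = 471, and then N2* = 500 - 0.34·471 = 340.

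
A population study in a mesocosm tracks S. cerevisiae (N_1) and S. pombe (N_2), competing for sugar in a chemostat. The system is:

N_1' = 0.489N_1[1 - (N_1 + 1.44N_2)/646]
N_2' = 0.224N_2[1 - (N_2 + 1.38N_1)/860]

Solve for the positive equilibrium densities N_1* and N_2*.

Setting both brackets to zero gives the nullclines N_1 + 1.44N_2 = 646 and 1.38N_1 + N_2 = 860.
Substituting N_2 = 860 - 1.38N_1 into the first: N_1(1 - 1.44·1.38) = 646 - 1.44·860.
So N_1* = -592/-0.987 = 600, and then N_2* = 860 - 1.38·600 = 31.9.

N_1* ≈ 600, N_2* ≈ 31.9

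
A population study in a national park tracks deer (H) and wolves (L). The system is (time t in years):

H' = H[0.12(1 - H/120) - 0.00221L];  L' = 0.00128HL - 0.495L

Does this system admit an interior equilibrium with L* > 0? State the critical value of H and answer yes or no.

Threshold H = 387; K < 387, so no, the predator goes extinct.

The predator equation gives dL/dt > 0 only when H > 0.495/0.00128 = 387.
Without the predator, H → K = 120. Since 120 < 387, the predator cannot invade.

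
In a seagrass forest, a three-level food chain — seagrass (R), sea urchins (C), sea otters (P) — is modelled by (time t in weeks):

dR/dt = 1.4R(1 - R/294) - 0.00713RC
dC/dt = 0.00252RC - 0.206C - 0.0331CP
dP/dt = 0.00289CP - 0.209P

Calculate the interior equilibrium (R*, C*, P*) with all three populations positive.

R* ≈ 186, C* ≈ 72.3, P* ≈ 7.92

From dP/dt = 0: 0.00289C* = 0.209, so C* = 72.3.
From dR/dt = 0: 1.4(1 - R*/294) = 0.00713·72.3, giving R* = 294·(1 - 0.368) = 186.
From dC/dt = 0: 0.00252·186 - 0.206 = 0.0331P*, so P* = 0.262/0.0331 = 7.92.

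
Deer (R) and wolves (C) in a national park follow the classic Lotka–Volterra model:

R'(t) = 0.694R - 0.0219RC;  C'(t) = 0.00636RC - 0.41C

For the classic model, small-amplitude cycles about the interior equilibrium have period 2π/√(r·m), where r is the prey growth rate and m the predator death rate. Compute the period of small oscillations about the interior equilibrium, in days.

Here r = 0.694 and m = 0.41, so r·m = 0.285.
ω = √0.285 = 0.533 per day, hence T = 2π/ω ≈ 11.8 days.

T ≈ 11.8 days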